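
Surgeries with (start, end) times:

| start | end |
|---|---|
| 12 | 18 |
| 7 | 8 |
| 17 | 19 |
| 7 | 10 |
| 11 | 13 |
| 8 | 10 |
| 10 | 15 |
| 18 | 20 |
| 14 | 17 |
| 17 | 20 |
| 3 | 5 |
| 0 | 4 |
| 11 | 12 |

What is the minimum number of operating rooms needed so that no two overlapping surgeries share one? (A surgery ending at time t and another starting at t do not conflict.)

3

Events (time:±→running): 0:+→1 3:+→2 4:-→1 5:-→0 7:+→1 7:+→2 8:-→1 8:+→2 10:-→1 10:-→0 10:+→1 11:+→2 11:+→3 … peak 3.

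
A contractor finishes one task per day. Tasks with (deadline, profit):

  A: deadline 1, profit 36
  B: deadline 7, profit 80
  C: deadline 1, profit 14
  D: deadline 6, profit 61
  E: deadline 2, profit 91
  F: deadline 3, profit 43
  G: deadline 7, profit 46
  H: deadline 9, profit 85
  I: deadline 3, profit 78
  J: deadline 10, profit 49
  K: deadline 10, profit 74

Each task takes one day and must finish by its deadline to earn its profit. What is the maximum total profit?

607

Take jobs in profit order; each goes to the latest open slot no later than its deadline.
By profit: E(d2,91), H(d9,85), B(d7,80), I(d3,78), K(d10,74), D(d6,61), J(d10,49), G(d7,46), F(d3,43), A(d1,36), C(d1,14)
E→slot 2; H→slot 9; B→slot 7; I→slot 3; K→slot 10; D→slot 6; J→slot 8; G→slot 5; F→slot 1; A skipped; C skipped.
Profit = 43 + 91 + 78 + 46 + 61 + 80 + 49 + 85 + 74 = 607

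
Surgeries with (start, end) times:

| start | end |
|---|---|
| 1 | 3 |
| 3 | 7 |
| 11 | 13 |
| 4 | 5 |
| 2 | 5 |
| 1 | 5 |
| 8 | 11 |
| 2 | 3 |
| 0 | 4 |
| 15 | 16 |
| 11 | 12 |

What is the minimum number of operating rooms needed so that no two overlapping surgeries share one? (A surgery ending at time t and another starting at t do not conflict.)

5

starts: [0, 1, 1, 2, 2, 3, 4, 8, 11, 11, 15]
ends:   [3, 3, 4, 5, 5, 5, 7, 11, 12, 13, 16]
s0→1 s1→2 s1→3 s2→4 s2→5  — peak 5.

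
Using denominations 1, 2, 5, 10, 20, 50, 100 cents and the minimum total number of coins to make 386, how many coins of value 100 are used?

3

Greedy: take as many of the largest coin as possible, then repeat with the remainder.
386 − 3×100→86 − 1×50→36 − 1×20→16 − 1×10→6 − 1×5→1 − 1×1→0
Count of 100: 3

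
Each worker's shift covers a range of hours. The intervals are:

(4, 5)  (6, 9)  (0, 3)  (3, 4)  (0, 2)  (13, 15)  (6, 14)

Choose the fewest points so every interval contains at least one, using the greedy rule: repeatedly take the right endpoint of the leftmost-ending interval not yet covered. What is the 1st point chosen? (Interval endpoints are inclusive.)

2

Process intervals by earliest right end; each time one isn't hit yet, stab at its right endpoint.
Sorted: [0,2] [0,3] [3,4] [4,5] [6,9] [6,14] [13,15]
{[0,2],[0,3]} hit by 2; {[3,4],[4,5]} hit by 4; {[6,9],[6,14]} hit by 9; {[13,15]} hit by 15.
Points: 2, 4, 9, 15 (4 total).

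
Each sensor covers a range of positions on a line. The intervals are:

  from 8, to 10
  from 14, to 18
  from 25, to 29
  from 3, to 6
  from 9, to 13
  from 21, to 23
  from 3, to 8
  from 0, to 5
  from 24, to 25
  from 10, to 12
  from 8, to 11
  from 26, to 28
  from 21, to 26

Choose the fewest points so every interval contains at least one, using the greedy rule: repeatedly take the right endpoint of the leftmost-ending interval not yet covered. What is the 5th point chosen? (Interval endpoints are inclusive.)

25

By right end: [0,5]  [3,6]  [3,8]  [8,10]  [8,11]  [10,12]  [9,13]  [14,18]  [21,23]  [24,25]  [21,26]  [26,28]  [25,29]
[0,5] uncovered → point at 5; [8,10] uncovered → point at 10; [14,18] uncovered → point at 18; [21,23] uncovered → point at 23; [24,25] uncovered → point at 25; [26,28] uncovered → point at 28.
Points: 5, 10, 18, 23, 25, 28 (6 total).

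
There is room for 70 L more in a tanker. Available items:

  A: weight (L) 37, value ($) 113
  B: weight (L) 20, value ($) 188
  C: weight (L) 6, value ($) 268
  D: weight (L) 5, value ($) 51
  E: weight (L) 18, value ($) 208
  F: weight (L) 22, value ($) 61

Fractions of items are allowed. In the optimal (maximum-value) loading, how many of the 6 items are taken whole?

Sort by value per unit weight and fill in that order.
Order: C (268/6=44.67) > E (208/18=11.56) > D (51/5=10.20) > B (188/20=9.40) > A (113/37=3.05) > F (61/22=2.77)
Fill: take C (6 @ 268) → take E (18 @ 208) → take D (5 @ 51) → take B (20 @ 188) → take 21/37 of A → 64.14; 70/70 used.
4 item(s) taken whole; one partial (take 21/37 of A).

4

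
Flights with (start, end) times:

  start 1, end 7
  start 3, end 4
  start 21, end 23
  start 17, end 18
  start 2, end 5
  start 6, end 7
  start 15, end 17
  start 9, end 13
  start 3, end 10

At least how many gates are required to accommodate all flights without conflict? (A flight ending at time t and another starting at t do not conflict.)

starts: [1, 2, 3, 3, 6, 9, 15, 17, 21]
ends:   [4, 5, 7, 7, 10, 13, 17, 18, 23]
s1→1 s2→2 s3→3 s3→4  — peak 4.

4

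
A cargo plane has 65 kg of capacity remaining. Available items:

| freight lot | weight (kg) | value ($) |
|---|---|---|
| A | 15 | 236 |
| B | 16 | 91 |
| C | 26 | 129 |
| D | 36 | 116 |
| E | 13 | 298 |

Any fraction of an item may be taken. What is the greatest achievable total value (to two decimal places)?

Greedy by value/weight ratio, highest first.
Order: E (298/13=22.92) > A (236/15=15.73) > B (91/16=5.69) > C (129/26=4.96) > D (116/36=3.22)
Fill: take E (13 @ 298) → take A (15 @ 236) → take B (16 @ 91) → take 21/26 of C → 104.19; 65/65 used.
Total value = 729.19

729.19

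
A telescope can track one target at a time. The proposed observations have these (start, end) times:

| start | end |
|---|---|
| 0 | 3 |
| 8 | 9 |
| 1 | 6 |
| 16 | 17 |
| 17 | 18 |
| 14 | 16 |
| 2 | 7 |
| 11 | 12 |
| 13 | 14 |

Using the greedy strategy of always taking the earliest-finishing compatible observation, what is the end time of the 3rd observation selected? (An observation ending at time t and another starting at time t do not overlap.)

12

By end time: (0,3), (1,6), (2,7), (8,9), (11,12), (13,14), (14,16), (16,17), (17,18).
Pick (0,3); next start ≥ 3 → (8,9); next start ≥ 9 → (11,12); next start ≥ 12 → (13,14); next start ≥ 14 → (14,16); next start ≥ 16 → (16,17); next start ≥ 17 → (17,18).
Selected: (0,3) (8,9) (11,12) (13,14) (14,16) (16,17) (17,18)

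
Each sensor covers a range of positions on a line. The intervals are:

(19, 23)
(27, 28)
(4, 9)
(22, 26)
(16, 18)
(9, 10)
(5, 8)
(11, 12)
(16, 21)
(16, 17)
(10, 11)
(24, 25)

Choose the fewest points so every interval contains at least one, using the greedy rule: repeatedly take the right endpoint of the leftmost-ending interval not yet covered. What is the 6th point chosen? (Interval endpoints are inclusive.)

Sorted: [5,8] [4,9] [9,10] [10,11] [11,12] [16,17] [16,18] [16,21] [19,23] [24,25] [22,26] [27,28]
{[5,8],[4,9]} hit by 8; {[9,10],[10,11]} hit by 10; {[11,12]} hit by 12; {[16,17],[16,18],[16,21]} hit by 17; {[19,23]} hit by 23; {[24,25],[22,26]} hit by 25; {[27,28]} hit by 28.
Points: 8, 10, 12, 17, 23, 25, 28 (7 total).

25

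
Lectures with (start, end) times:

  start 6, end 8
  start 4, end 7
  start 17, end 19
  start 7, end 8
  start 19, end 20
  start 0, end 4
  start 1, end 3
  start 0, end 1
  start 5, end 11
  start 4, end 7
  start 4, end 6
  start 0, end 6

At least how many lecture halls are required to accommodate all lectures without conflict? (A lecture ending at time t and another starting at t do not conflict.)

5

The answer is the maximum number of intervals overlapping at any instant.
Events (time:±→running): 0:+→1 0:+→2 0:+→3 1:-→2 1:+→3 3:-→2 4:-→1 4:+→2 4:+→3 4:+→4 5:+→5 … peak 5.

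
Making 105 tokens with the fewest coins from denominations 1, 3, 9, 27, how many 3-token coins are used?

2

105 = 3×27 + 2×9 + 2×3
Count of 3: 2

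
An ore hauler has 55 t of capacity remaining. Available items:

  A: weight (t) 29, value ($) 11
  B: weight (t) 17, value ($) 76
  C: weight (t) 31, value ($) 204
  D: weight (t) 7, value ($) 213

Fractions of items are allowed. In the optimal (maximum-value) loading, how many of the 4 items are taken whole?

3

Greedy by value/weight ratio, highest first.
Order: D (213/7=30.43) > C (204/31=6.58) > B (76/17=4.47) > A (11/29=0.38)
Fill: take D (7 @ 213) → take C (31 @ 204) → take B (17 @ 76); 55/55 used.
3 item(s) taken whole.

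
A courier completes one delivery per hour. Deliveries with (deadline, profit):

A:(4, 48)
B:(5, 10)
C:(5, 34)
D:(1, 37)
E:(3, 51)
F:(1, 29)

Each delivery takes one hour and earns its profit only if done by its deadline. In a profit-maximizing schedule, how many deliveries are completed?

5

Sort by profit descending; place each in the latest free slot ≤ its deadline.
Profit order: E=51 A=48 D=37 C=34 F=29 B=10
Assign: E→slot 3, A→slot 4, D→slot 1, C→slot 5, F skipped, B→slot 2.
Slots: [1:D] [2:B] [3:E] [4:A] [5:C]
5 of 6 scheduled.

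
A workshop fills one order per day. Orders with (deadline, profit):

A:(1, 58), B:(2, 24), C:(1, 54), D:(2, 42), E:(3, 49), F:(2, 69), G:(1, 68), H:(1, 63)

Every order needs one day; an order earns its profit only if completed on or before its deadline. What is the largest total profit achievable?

186

Take jobs in profit order; each goes to the latest open slot no later than its deadline.
Profit order: F=69 G=68 H=63 A=58 C=54 E=49 D=42 B=24
Assign: F→slot 2, G→slot 1, H skipped, A skipped, C skipped, E→slot 3, D skipped, B skipped.
Slots: [1:G] [2:F] [3:E]
Profit = 68 + 69 + 49 = 186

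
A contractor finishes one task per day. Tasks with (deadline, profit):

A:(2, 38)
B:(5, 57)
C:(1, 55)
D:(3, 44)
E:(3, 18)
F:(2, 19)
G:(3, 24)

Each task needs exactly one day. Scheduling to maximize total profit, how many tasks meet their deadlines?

4

Profit order: B=57 C=55 D=44 A=38 G=24 F=19 E=18
Assign: B→slot 5, C→slot 1, D→slot 3, A→slot 2, G skipped, F skipped, E skipped.
Slots: [1:C] [2:A] [3:D] [5:B]
4 of 7 scheduled.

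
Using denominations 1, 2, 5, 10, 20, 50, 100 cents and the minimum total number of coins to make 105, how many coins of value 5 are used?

1

Greedy: take as many of the largest coin as possible, then repeat with the remainder.
105 = 1×100 + 1×5
Count of 5: 1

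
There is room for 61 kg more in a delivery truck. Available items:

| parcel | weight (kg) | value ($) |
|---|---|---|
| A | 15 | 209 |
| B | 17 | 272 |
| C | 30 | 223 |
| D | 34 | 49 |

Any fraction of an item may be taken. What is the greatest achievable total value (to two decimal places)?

Ratios (sorted): B 16.00, A 13.93, C 7.43, D 1.44
take B (17 @ 272); take A (15 @ 209); take 29/30 of C → 215.57. Capacity used 61/61.
Total value = 696.57

696.57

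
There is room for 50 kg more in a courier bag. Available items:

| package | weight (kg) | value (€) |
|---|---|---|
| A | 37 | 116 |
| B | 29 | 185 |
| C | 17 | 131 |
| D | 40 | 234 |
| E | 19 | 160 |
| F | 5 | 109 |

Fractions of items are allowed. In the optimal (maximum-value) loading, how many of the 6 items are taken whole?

Order: F (109/5=21.80) > E (160/19=8.42) > C (131/17=7.71) > B (185/29=6.38) > D (234/40=5.85) > A (116/37=3.14)
Fill: take F (5 @ 109) → take E (19 @ 160) → take C (17 @ 131) → take 9/29 of B → 57.41; 50/50 used.
3 item(s) taken whole; one partial (take 9/29 of B).

3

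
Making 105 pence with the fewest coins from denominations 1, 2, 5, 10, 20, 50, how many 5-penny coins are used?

105 − 2×50→5 − 1×5→0
Count of 5: 1

1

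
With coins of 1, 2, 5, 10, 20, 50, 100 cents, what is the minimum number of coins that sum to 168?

6

168 − 1×100→68 − 1×50→18 − 1×10→8 − 1×5→3 − 1×2→1 − 1×1→0
Total coins = 1 + 1 + 1 + 1 + 1 + 1 = 6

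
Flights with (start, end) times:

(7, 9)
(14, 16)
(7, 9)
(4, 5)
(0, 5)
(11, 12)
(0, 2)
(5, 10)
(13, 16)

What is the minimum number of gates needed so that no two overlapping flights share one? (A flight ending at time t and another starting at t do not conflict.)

3

The answer is the maximum number of intervals overlapping at any instant.
starts: [0, 0, 4, 5, 7, 7, 11, 13, 14]
ends:   [2, 5, 5, 9, 9, 10, 12, 16, 16]
s0→1 s0→2 e2→1 s4→2 e5→1 e5→0 s5→1 s7→2 s7→3  — peak 3.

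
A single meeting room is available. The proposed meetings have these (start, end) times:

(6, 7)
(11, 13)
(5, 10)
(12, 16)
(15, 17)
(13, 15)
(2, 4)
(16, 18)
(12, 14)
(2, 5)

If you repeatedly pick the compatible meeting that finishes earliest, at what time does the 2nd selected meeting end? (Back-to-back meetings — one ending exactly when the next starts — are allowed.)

7

Sort by end time and greedily take each interval whose start is ≥ the last chosen end.
By end time: (2,4), (2,5), (6,7), (5,10), (11,13), (12,14), (13,15), (12,16), (15,17), (16,18).
Pick (2,4); next start ≥ 4 → (6,7); next start ≥ 7 → (11,13); next start ≥ 13 → (13,15); next start ≥ 15 → (15,17).
Selected: (2,4) (6,7) (11,13) (13,15) (15,17)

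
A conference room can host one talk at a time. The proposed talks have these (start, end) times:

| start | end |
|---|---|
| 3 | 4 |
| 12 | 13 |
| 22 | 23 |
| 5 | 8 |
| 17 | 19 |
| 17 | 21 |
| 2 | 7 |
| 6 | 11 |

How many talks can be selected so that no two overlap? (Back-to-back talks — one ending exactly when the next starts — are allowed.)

Sort by end time and greedily take each interval whose start is ≥ the last chosen end.
By end time: (3,4), (2,7), (5,8), (6,11), (12,13), (17,19), (17,21), (22,23).
Pick (3,4); next start ≥ 4 → (5,8); next start ≥ 8 → (12,13); next start ≥ 13 → (17,19); next start ≥ 19 → (22,23).
Selected 5 talks.

5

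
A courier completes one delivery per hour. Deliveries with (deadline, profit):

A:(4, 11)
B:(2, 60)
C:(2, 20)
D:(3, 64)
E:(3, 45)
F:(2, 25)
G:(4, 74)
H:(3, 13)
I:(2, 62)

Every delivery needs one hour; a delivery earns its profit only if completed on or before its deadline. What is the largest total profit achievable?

260

Take jobs in profit order; each goes to the latest open slot no later than its deadline.
By profit: G(d4,74), D(d3,64), I(d2,62), B(d2,60), E(d3,45), F(d2,25), C(d2,20), H(d3,13), A(d4,11)
G→slot 4; D→slot 3; I→slot 2; B→slot 1; E skipped; F skipped; C skipped; H skipped; A skipped.
Profit = 60 + 62 + 64 + 74 = 260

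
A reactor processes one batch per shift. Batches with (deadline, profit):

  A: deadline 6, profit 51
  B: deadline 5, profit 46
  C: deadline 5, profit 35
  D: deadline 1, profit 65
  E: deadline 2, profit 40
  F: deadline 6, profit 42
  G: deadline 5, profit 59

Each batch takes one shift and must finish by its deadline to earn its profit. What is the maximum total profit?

303

Profit order: D=65 G=59 A=51 B=46 F=42 E=40 C=35
Assign: D→slot 1, G→slot 5, A→slot 6, B→slot 4, F→slot 3, E→slot 2, C skipped.
Slots: [1:D] [2:E] [3:F] [4:B] [5:G] [6:A]
Profit = 65 + 40 + 42 + 46 + 59 + 51 = 303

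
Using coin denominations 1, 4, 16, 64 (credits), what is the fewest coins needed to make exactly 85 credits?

4

85 − 1×64→21 − 1×16→5 − 1×4→1 − 1×1→0
Total coins = 1 + 1 + 1 + 1 = 4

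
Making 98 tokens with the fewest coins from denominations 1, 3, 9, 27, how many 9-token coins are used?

1

Greedy: take as many of the largest coin as possible, then repeat with the remainder.
98 − 3×27→17 − 1×9→8 − 2×3→2 − 2×1→0
Count of 9: 1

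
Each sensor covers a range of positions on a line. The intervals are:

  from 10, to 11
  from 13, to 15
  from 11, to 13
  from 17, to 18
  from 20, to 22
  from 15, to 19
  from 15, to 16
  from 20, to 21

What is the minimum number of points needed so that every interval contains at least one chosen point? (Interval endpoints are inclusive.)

Sorted: [10,11] [11,13] [13,15] [15,16] [17,18] [15,19] [20,21] [20,22]
{[10,11],[11,13]} hit by 11; {[13,15],[15,16]} hit by 15; {[17,18],[15,19]} hit by 18; {[20,21],[20,22]} hit by 21.
Points: 11, 15, 18, 21 (4 total).

4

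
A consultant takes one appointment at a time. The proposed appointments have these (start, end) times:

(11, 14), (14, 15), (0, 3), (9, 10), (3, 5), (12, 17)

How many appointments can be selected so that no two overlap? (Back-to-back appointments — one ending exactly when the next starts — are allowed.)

5

Order by finish time; keep every interval that doesn't clash with the previous kept one.
Sorted by end: (0,3)  (3,5)  (9,10)  (11,14)  (14,15)  (12,17)
take (0,3); take (3,5); take (9,10); take (11,14); take (14,15).
Selected 5 appointments.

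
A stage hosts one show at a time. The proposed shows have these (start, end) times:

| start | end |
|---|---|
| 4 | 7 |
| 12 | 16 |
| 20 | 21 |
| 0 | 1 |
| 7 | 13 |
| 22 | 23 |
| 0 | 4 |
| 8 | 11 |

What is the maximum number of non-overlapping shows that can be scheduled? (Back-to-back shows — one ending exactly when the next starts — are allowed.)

Sorted by end: (0,1)  (0,4)  (4,7)  (8,11)  (7,13)  (12,16)  (20,21)  (22,23)
take (0,1); take (4,7); take (8,11); take (12,16); take (20,21); take (22,23).
Selected 6 shows.

6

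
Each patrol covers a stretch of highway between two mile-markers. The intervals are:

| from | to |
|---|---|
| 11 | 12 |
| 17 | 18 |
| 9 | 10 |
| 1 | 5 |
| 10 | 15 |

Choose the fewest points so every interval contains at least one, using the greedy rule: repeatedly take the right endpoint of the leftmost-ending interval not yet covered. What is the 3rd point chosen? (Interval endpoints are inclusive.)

Sorted: [1,5] [9,10] [11,12] [10,15] [17,18]
{[1,5]} hit by 5; {[9,10]} hit by 10; {[11,12],[10,15]} hit by 12; {[17,18]} hit by 18.
Points: 5, 10, 12, 18 (4 total).

12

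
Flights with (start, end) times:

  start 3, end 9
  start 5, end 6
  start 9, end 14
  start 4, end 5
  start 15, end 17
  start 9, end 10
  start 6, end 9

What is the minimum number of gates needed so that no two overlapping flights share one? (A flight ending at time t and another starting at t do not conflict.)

Count concurrent intervals with a sweep; the peak is the room count.
Events (time:±→running): 3:+→1 4:+→2 … peak 2.

2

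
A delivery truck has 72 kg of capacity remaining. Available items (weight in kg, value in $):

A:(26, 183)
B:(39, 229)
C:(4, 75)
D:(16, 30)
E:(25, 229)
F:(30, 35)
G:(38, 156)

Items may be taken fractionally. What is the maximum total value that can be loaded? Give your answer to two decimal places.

Greedy by value/weight ratio, highest first.
Order: C (75/4=18.75) > E (229/25=9.16) > A (183/26=7.04) > B (229/39=5.87) > G (156/38=4.11) > D (30/16=1.88) > F (35/30=1.17)
Fill: take C (4 @ 75) → take E (25 @ 229) → take A (26 @ 183) → take 17/39 of B → 99.82; 72/72 used.
Total value = 586.82

586.82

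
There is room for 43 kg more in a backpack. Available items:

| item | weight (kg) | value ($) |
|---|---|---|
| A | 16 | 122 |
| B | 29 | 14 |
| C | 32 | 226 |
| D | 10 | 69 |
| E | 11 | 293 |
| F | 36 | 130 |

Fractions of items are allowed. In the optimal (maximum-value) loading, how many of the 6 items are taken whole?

Greedy by value/weight ratio, highest first.
Order: E (293/11=26.64) > A (122/16=7.62) > C (226/32=7.06) > D (69/10=6.90) > F (130/36=3.61) > B (14/29=0.48)
Fill: take E (11 @ 293) → take A (16 @ 122) → take 16/32 of C → 113.00; 43/43 used.
2 item(s) taken whole; one partial (take 16/32 of C).

2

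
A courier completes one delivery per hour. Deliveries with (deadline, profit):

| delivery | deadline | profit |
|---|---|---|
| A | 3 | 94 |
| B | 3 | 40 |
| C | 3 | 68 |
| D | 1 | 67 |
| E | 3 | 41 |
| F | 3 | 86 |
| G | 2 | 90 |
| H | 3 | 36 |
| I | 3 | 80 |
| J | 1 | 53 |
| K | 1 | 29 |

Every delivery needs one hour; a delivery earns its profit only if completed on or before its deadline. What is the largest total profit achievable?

Profit order: A=94 G=90 F=86 I=80 C=68 D=67 J=53 E=41 B=40 H=36 K=29
Assign: A→slot 3, G→slot 2, F→slot 1, I skipped, C skipped, D skipped, J skipped, E skipped, B skipped, H skipped, K skipped.
Slots: [1:F] [2:G] [3:A]
Profit = 86 + 90 + 94 = 270

270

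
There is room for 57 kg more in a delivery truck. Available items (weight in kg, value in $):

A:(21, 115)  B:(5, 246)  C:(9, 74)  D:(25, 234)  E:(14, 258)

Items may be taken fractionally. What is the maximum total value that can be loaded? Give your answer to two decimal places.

Ratios (sorted): B 49.20, E 18.43, D 9.36, C 8.22, A 5.48
take B (5 @ 246); take E (14 @ 258); take D (25 @ 234); take C (9 @ 74); take 4/21 of A → 21.90. Capacity used 57/57.
Total value = 833.90

833.90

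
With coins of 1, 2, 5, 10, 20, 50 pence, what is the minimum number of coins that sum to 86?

Use the largest denomination that fits, subtract, and repeat.
86 − 1×50→36 − 1×20→16 − 1×10→6 − 1×5→1 − 1×1→0
Total coins = 1 + 1 + 1 + 1 + 1 = 5

5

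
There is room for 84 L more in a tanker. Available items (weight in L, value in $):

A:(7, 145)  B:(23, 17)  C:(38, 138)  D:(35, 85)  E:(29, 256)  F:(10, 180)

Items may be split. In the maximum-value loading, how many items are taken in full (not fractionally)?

4

Sort by value per unit weight and fill in that order.
Ratios (sorted): A 20.71, F 18.00, E 8.83, C 3.63, D 2.43, B 0.74
take A (7 @ 145); take F (10 @ 180); take E (29 @ 256); take C (38 @ 138). Capacity used 84/84.
4 item(s) taken whole.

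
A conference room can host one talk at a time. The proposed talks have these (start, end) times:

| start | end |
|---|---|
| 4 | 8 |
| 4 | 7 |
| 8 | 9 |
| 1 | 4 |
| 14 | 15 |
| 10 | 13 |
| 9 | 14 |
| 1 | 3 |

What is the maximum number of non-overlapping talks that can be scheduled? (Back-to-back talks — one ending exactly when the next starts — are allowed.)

5

By end time: (1,3), (1,4), (4,7), (4,8), (8,9), (10,13), (9,14), (14,15).
Pick (1,3); next start ≥ 3 → (4,7); next start ≥ 7 → (8,9); next start ≥ 9 → (10,13); next start ≥ 13 → (14,15).
Selected 5 talks.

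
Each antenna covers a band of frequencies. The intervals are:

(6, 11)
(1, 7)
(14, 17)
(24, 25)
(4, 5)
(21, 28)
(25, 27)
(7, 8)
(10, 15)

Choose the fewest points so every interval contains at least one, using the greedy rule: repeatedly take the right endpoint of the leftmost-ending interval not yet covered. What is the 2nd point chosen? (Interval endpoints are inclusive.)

Sorted: [4,5] [1,7] [7,8] [6,11] [10,15] [14,17] [24,25] [25,27] [21,28]
{[4,5],[1,7]} hit by 5; {[7,8],[6,11]} hit by 8; {[10,15],[14,17]} hit by 15; {[24,25],[25,27],[21,28]} hit by 25.
Points: 5, 8, 15, 25 (4 total).

8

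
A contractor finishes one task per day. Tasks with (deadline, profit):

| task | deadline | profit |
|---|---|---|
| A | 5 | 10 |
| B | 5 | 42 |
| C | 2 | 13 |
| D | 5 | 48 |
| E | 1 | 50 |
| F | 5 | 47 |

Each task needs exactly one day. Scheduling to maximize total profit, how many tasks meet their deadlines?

Profit order: E=50 D=48 F=47 B=42 C=13 A=10
Assign: E→slot 1, D→slot 5, F→slot 4, B→slot 3, C→slot 2, A skipped.
Slots: [1:E] [2:C] [3:B] [4:F] [5:D]
5 of 6 scheduled.

5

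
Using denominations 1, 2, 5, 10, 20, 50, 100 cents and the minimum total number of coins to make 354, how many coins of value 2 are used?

354 = 3×100 + 1×50 + 2×2
Count of 2: 2

2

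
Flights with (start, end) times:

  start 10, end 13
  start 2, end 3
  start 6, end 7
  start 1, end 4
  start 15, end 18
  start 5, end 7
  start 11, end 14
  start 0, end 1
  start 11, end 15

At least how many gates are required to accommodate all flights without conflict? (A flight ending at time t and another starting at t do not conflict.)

Count concurrent intervals with a sweep; the peak is the room count.
Events (time:±→running): 0:+→1 1:-→0 1:+→1 2:+→2 3:-→1 4:-→0 5:+→1 6:+→2 7:-→1 7:-→0 10:+→1 11:+→2 11:+→3 … peak 3.

3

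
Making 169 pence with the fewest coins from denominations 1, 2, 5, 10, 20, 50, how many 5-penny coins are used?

1

Greedy: take as many of the largest coin as possible, then repeat with the remainder.
169 − 3×50→19 − 1×10→9 − 1×5→4 − 2×2→0
Count of 5: 1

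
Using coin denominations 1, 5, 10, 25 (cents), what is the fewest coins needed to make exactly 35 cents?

2

Use the largest denomination that fits, subtract, and repeat.
35 = 1×25 + 1×10
Total coins = 1 + 1 = 2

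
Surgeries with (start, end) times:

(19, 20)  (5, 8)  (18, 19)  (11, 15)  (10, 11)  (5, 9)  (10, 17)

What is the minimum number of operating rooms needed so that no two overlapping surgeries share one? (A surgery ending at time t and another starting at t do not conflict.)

2

The answer is the maximum number of intervals overlapping at any instant.
starts: [5, 5, 10, 10, 11, 18, 19]
ends:   [8, 9, 11, 15, 17, 19, 20]
s5→1 s5→2  — peak 2.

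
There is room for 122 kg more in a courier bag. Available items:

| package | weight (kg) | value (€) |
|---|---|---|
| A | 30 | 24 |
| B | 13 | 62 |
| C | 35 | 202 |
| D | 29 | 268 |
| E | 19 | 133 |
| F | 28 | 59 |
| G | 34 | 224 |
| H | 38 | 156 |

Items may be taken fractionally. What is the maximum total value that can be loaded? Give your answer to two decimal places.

850.85

Greedy by value/weight ratio, highest first.
Order: D (268/29=9.24) > E (133/19=7.00) > G (224/34=6.59) > C (202/35=5.77) > B (62/13=4.77) > H (156/38=4.11) > F (59/28=2.11) > A (24/30=0.80)
Fill: take D (29 @ 268) → take E (19 @ 133) → take G (34 @ 224) → take C (35 @ 202) → take 5/13 of B → 23.85; 122/122 used.
Total value = 850.85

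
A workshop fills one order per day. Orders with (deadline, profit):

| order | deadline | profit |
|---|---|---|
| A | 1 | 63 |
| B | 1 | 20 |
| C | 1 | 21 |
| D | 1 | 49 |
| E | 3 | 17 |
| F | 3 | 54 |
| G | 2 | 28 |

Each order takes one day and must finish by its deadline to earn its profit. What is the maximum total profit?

Take jobs in profit order; each goes to the latest open slot no later than its deadline.
Profit order: A=63 F=54 D=49 G=28 C=21 B=20 E=17
Assign: A→slot 1, F→slot 3, D skipped, G→slot 2, C skipped, B skipped, E skipped.
Slots: [1:A] [2:G] [3:F]
Profit = 63 + 28 + 54 = 145

145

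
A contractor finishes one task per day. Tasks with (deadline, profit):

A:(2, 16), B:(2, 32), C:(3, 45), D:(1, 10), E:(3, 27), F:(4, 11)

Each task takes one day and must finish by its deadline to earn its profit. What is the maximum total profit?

Take jobs in profit order; each goes to the latest open slot no later than its deadline.
By profit: C(d3,45), B(d2,32), E(d3,27), A(d2,16), F(d4,11), D(d1,10)
C→slot 3; B→slot 2; E→slot 1; A skipped; F→slot 4; D skipped.
Profit = 27 + 32 + 45 + 11 = 115

115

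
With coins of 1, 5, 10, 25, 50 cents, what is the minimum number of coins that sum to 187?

187 − 3×50→37 − 1×25→12 − 1×10→2 − 2×1→0
Total coins = 3 + 1 + 1 + 2 = 7

7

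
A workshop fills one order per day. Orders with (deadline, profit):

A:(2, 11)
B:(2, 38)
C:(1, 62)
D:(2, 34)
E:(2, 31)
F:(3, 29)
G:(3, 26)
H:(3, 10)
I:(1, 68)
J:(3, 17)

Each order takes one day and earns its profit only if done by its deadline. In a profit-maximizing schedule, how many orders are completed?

3

By profit: I(d1,68), C(d1,62), B(d2,38), D(d2,34), E(d2,31), F(d3,29), G(d3,26), J(d3,17), A(d2,11), H(d3,10)
I→slot 1; C skipped; B→slot 2; D skipped; E skipped; F→slot 3; G skipped; J skipped; A skipped; H skipped.
3 of 10 scheduled.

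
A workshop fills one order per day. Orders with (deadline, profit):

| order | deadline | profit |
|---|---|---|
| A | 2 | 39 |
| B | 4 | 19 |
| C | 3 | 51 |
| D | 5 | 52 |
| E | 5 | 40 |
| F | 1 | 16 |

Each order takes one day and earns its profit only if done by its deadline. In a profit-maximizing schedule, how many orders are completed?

Profit order: D=52 C=51 E=40 A=39 B=19 F=16
Assign: D→slot 5, C→slot 3, E→slot 4, A→slot 2, B→slot 1, F skipped.
Slots: [1:B] [2:A] [3:C] [4:E] [5:D]
5 of 6 scheduled.

5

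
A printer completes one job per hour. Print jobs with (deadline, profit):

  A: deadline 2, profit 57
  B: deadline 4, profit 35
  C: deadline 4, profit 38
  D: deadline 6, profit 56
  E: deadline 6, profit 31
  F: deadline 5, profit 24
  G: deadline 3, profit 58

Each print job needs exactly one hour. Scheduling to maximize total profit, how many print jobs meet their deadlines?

Profit order: G=58 A=57 D=56 C=38 B=35 E=31 F=24
Assign: G→slot 3, A→slot 2, D→slot 6, C→slot 4, B→slot 1, E→slot 5, F skipped.
Slots: [1:B] [2:A] [3:G] [4:C] [5:E] [6:D]
6 of 7 scheduled.

6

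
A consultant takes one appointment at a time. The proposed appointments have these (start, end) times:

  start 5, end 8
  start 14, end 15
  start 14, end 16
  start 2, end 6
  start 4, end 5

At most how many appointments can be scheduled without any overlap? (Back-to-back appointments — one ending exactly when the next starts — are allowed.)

3

By end time: (4,5), (2,6), (5,8), (14,15), (14,16).
Pick (4,5); next start ≥ 5 → (5,8); next start ≥ 8 → (14,15).
Selected 3 appointments.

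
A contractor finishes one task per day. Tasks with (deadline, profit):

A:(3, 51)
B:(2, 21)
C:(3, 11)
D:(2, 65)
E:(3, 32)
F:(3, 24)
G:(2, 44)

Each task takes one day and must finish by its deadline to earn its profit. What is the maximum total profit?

Take jobs in profit order; each goes to the latest open slot no later than its deadline.
By profit: D(d2,65), A(d3,51), G(d2,44), E(d3,32), F(d3,24), B(d2,21), C(d3,11)
D→slot 2; A→slot 3; G→slot 1; E skipped; F skipped; B skipped; C skipped.
Profit = 44 + 65 + 51 = 160

160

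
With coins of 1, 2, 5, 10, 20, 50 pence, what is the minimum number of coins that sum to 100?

2

100 − 2×50→0
Total coins = 2 = 2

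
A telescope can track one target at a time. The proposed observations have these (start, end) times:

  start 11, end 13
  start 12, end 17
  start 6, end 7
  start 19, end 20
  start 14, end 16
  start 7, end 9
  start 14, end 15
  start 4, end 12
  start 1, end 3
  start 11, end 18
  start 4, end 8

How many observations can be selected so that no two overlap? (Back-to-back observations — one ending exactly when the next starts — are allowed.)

6

Greedy by earliest finish: after sorting by end time, pick each interval compatible with the last pick.
By end time: (1,3), (6,7), (4,8), (7,9), (4,12), (11,13), (14,15), (14,16), (12,17), (11,18), (19,20).
Pick (1,3); next start ≥ 3 → (6,7); next start ≥ 7 → (7,9); next start ≥ 9 → (11,13); next start ≥ 13 → (14,15); next start ≥ 15 → (19,20).
Selected 6 observations.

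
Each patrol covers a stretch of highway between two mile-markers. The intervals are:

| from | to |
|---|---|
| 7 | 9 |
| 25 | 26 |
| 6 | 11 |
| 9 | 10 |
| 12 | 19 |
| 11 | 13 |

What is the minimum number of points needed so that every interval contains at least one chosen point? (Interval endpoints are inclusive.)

3

By right end: [7,9]  [9,10]  [6,11]  [11,13]  [12,19]  [25,26]
[7,9] uncovered → point at 9; [11,13] uncovered → point at 13; [25,26] uncovered → point at 26.
Points: 9, 13, 26 (3 total).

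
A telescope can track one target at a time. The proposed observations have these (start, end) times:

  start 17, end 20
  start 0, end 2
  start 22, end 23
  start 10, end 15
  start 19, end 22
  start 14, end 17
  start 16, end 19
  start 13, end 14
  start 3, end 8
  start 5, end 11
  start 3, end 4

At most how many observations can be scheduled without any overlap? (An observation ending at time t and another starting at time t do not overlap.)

By end time: (0,2), (3,4), (3,8), (5,11), (13,14), (10,15), (14,17), (16,19), (17,20), (19,22), (22,23).
Pick (0,2); next start ≥ 2 → (3,4); next start ≥ 4 → (5,11); next start ≥ 11 → (13,14); next start ≥ 14 → (14,17); next start ≥ 17 → (17,20); next start ≥ 20 → (22,23).
Selected 7 observations.

7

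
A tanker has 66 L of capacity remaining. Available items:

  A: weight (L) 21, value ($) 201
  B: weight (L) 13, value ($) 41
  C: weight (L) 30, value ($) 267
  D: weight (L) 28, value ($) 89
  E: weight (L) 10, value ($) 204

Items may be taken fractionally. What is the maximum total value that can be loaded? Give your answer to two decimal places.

687.89

Order: E (204/10=20.40) > A (201/21=9.57) > C (267/30=8.90) > D (89/28=3.18) > B (41/13=3.15)
Fill: take E (10 @ 204) → take A (21 @ 201) → take C (30 @ 267) → take 5/28 of D → 15.89; 66/66 used.
Total value = 687.89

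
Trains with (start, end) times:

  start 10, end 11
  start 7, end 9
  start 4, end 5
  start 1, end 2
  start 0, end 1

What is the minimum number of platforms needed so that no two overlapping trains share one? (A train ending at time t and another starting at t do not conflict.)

The answer is the maximum number of intervals overlapping at any instant.
starts: [0, 1, 4, 7, 10]
ends:   [1, 2, 5, 9, 11]
s0→1  — peak 1.

1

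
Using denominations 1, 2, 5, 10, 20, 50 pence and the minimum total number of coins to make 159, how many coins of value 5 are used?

Greedy: take as many of the largest coin as possible, then repeat with the remainder.
159 − 3×50→9 − 1×5→4 − 2×2→0
Count of 5: 1

1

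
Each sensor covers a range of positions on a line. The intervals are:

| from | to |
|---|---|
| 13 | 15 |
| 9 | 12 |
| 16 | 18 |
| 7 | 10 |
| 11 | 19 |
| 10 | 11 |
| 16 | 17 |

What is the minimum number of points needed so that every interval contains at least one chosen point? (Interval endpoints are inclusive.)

Process intervals by earliest right end; each time one isn't hit yet, stab at its right endpoint.
By right end: [7,10]  [10,11]  [9,12]  [13,15]  [16,17]  [16,18]  [11,19]
[7,10] uncovered → point at 10; [13,15] uncovered → point at 15; [16,17] uncovered → point at 17.
Points: 10, 15, 17 (3 total).

3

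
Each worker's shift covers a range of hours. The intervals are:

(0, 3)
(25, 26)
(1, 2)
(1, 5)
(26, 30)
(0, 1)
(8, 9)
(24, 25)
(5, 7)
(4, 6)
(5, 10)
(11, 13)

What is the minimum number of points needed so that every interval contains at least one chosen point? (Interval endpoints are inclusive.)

6

Sorted: [0,1] [1,2] [0,3] [1,5] [4,6] [5,7] [8,9] [5,10] [11,13] [24,25] [25,26] [26,30]
{[0,1],[1,2],[0,3],[1,5]} hit by 1; {[4,6],[5,7]} hit by 6; {[8,9],[5,10]} hit by 9; {[11,13]} hit by 13; {[24,25],[25,26]} hit by 25; {[26,30]} hit by 30.
Points: 1, 6, 9, 13, 25, 30 (6 total).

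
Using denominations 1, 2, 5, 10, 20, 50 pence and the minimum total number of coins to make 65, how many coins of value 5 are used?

Greedy: take as many of the largest coin as possible, then repeat with the remainder.
65 − 1×50→15 − 1×10→5 − 1×5→0
Count of 5: 1

1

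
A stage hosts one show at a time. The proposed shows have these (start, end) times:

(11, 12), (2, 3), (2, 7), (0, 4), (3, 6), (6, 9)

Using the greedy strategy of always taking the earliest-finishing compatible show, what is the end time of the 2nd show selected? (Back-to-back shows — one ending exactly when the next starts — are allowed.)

Order by finish time; keep every interval that doesn't clash with the previous kept one.
Sorted by end: (2,3)  (0,4)  (3,6)  (2,7)  (6,9)  (11,12)
take (2,3); take (3,6); skip (2,7); take (6,9); take (11,12).
Selected: (2,3) (3,6) (6,9) (11,12)

6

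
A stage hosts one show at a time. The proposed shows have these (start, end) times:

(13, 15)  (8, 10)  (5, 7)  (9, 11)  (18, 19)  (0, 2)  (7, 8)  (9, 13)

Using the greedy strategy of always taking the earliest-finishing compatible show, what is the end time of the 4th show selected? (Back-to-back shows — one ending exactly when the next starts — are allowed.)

10

Sorted by end: (0,2)  (5,7)  (7,8)  (8,10)  (9,11)  (9,13)  (13,15)  (18,19)
take (0,2); take (5,7); take (7,8); take (8,10); skip (9,11); take (13,15); take (18,19).
Selected: (0,2) (5,7) (7,8) (8,10) (13,15) (18,19)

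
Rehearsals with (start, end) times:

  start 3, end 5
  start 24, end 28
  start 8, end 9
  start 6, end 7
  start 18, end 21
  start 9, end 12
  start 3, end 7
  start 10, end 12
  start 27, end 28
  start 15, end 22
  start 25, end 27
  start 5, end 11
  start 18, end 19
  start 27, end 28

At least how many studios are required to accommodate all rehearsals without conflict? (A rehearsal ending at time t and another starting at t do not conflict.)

3

Count concurrent intervals with a sweep; the peak is the room count.
Events (time:±→running): 3:+→1 3:+→2 5:-→1 5:+→2 6:+→3 … peak 3.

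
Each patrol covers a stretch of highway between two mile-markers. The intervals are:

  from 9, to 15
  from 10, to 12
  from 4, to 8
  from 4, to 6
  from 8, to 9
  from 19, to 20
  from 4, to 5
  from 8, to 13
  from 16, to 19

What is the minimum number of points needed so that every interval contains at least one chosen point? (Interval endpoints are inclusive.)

4

Sorted: [4,5] [4,6] [4,8] [8,9] [10,12] [8,13] [9,15] [16,19] [19,20]
{[4,5],[4,6],[4,8]} hit by 5; {[8,9]} hit by 9; {[10,12],[8,13],[9,15]} hit by 12; {[16,19],[19,20]} hit by 19.
Points: 5, 9, 12, 19 (4 total).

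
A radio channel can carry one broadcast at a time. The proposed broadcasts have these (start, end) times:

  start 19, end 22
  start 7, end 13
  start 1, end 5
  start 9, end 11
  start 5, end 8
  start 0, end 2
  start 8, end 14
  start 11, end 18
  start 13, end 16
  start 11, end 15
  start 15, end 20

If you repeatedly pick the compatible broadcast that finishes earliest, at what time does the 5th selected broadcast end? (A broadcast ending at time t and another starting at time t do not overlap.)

Greedy by earliest finish: after sorting by end time, pick each interval compatible with the last pick.
By end time: (0,2), (1,5), (5,8), (9,11), (7,13), (8,14), (11,15), (13,16), (11,18), (15,20), (19,22).
Pick (0,2); next start ≥ 2 → (5,8); next start ≥ 8 → (9,11); next start ≥ 11 → (11,15); next start ≥ 15 → (15,20).
Selected: (0,2) (5,8) (9,11) (11,15) (15,20)

20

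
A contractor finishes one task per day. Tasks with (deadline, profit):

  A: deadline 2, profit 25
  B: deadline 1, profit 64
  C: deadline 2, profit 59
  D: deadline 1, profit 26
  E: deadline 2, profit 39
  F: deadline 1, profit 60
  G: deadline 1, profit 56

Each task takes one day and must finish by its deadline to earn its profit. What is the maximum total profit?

123

Take jobs in profit order; each goes to the latest open slot no later than its deadline.
By profit: B(d1,64), F(d1,60), C(d2,59), G(d1,56), E(d2,39), D(d1,26), A(d2,25)
B→slot 1; F skipped; C→slot 2; G skipped; E skipped; D skipped; A skipped.
Profit = 64 + 59 = 123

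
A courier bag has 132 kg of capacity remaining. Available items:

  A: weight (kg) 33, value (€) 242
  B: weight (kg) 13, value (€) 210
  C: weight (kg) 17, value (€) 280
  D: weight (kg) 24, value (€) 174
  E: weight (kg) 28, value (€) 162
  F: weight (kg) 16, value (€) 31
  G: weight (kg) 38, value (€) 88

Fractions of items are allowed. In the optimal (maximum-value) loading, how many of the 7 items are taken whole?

Sort by value per unit weight and fill in that order.
Order: C (280/17=16.47) > B (210/13=16.15) > A (242/33=7.33) > D (174/24=7.25) > E (162/28=5.79) > G (88/38=2.32) > F (31/16=1.94)
Fill: take C (17 @ 280) → take B (13 @ 210) → take A (33 @ 242) → take D (24 @ 174) → take E (28 @ 162) → take 17/38 of G → 39.37; 132/132 used.
5 item(s) taken whole; one partial (take 17/38 of G).

5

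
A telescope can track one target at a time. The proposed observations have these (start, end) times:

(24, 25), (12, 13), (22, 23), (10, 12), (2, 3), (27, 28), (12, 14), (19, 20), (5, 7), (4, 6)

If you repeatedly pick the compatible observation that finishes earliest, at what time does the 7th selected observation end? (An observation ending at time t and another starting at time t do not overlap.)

25

Greedy by earliest finish: after sorting by end time, pick each interval compatible with the last pick.
By end time: (2,3), (4,6), (5,7), (10,12), (12,13), (12,14), (19,20), (22,23), (24,25), (27,28).
Pick (2,3); next start ≥ 3 → (4,6); next start ≥ 6 → (10,12); next start ≥ 12 → (12,13); next start ≥ 13 → (19,20); next start ≥ 20 → (22,23); next start ≥ 23 → (24,25); next start ≥ 25 → (27,28).
Selected: (2,3) (4,6) (10,12) (12,13) (19,20) (22,23) (24,25) (27,28)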